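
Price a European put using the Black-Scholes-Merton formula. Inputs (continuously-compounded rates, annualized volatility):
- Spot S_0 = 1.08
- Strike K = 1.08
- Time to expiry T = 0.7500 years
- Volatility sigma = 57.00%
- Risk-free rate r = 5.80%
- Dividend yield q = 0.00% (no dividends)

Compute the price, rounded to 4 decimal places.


d1 = (ln(S/K) + (r - q + 0.5*sigma^2) * T) / (sigma * sqrt(T)) = 0.33493912
d2 = d1 - sigma * sqrt(T) = -0.15869536
exp(-rT) = 0.95743255; exp(-qT) = 1.00000000
P = K * exp(-rT) * N(-d2) - S_0 * exp(-qT) * N(-d1)
N(-d1) = 0.36883550; N(-d2) = 0.56304555
P = 1.0800 * 0.95743255 * 0.56304555 - 1.0800 * 1.00000000 * 0.36883550 = 0.1839

Answer: Price = 0.1839


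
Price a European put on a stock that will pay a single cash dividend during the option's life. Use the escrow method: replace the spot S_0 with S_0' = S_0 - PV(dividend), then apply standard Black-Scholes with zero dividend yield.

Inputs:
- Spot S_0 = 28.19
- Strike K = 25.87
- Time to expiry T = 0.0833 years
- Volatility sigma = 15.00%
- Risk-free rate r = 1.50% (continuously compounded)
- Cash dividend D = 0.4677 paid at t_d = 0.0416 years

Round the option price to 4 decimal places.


Answer: Price = 0.0253

Derivation:
PV(D) = D * exp(-r * t_d) = 0.4677 * 0.99937619 = 0.46740825
S_0' = S_0 - PV(D) = 28.1900 - 0.46740825 = 27.72259175
d1 = (ln(S_0'/K) + (r + sigma^2/2)*T) / (sigma*sqrt(T)) = 1.64809416
d2 = d1 - sigma*sqrt(T) = 1.60480156
exp(-rT) = 0.99875128
N(-d1) = 0.04966667; N(-d2) = 0.05426874
P = K * exp(-rT) * N(-d2) - S_0' * N(-d1) = 25.8700 * 0.99875128 * 0.05426874 - 27.72259175 * 0.04966667 = 0.0253


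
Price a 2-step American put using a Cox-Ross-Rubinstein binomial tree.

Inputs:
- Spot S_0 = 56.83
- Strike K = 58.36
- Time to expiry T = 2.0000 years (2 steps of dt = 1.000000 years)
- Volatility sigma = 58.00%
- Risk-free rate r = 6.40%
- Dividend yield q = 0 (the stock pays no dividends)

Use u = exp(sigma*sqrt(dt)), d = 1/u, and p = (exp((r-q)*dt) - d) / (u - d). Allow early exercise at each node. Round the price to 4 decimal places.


Answer: Price = V(0,0) = 14.9441

Derivation:
dt = T/N = 1.000000
u = exp(sigma*sqrt(dt)) = 1.786038; d = 1/u = 0.559898
p = (exp((r-q)*dt) - d) / (u - d) = 0.412835
Discount per step: exp(-r*dt) = 0.938005
Stock lattice S(k, i) with i counting down-moves:
  k=0: S(0,0) = 56.8300
  k=1: S(1,0) = 101.5006; S(1,1) = 31.8190
  k=2: S(2,0) = 181.2839; S(2,1) = 56.8300; S(2,2) = 17.8154
Terminal payoffs V(N, i) = max(K - S_T, 0):
  V(2,0) = 0.000000; V(2,1) = 1.530000; V(2,2) = 40.544580
Backward induction: V(k, i) = exp(-r*dt) * [p * V(k+1, i) + (1-p) * V(k+1, i+1)]; then take max(V_cont, immediate exercise) for American.
  V(1,0) = exp(-r*dt) * [p*0.000000 + (1-p)*1.530000] = 0.842668; exercise = 0.000000; V(1,0) = max -> 0.842668
  V(1,1) = exp(-r*dt) * [p*1.530000 + (1-p)*40.544580] = 22.922948; exercise = 26.540976; V(1,1) = max -> 26.540976
  V(0,0) = exp(-r*dt) * [p*0.842668 + (1-p)*26.540976] = 14.944112; exercise = 1.530000; V(0,0) = max -> 14.944112


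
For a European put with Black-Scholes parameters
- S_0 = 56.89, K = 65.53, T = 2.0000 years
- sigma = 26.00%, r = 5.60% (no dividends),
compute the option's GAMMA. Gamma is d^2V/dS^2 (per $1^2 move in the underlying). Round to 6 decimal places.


Answer: Gamma = 0.018969

Derivation:
d1 = 0.1039216498; d2 = -0.2637738764
phi(d1) = 0.3967938559; exp(-qT) = 1.0000000000; exp(-rT) = 0.8940442575
Gamma = exp(-qT) * phi(d1) / (S * sigma * sqrt(T)) = 1.0000000000 * 0.3967938559 / (56.8900 * 0.2600 * 1.4142135624) = 0.018969


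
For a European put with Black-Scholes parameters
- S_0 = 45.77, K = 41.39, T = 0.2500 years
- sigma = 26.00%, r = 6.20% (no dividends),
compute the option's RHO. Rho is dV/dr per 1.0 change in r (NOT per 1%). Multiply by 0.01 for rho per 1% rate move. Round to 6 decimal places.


d1 = 0.9579965300; d2 = 0.8279965300
phi(d1) = 0.2521282962; exp(-qT) = 1.0000000000; exp(-rT) = 0.9846195068
N(-d2) = 0.2038362325
Rho = -K*T*exp(-rT)*N(-d2) = -41.3900 * 0.2500 * 0.9846195068 * 0.2038362325 = -2.076755

Answer: Rho = -2.076755


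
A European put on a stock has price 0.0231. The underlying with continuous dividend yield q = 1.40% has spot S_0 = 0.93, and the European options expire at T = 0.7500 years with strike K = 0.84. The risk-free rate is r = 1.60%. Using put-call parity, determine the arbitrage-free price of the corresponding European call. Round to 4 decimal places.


Answer: Call price = 0.1134

Derivation:
Put-call parity: C - P = S_0 * exp(-qT) - K * exp(-rT).
S_0 * exp(-qT) = 0.9300 * 0.98955493 = 0.92028609
K * exp(-rT) = 0.8400 * 0.98807171 = 0.82998024
C = P + S*exp(-qT) - K*exp(-rT)
C = 0.0231 + 0.92028609 - 0.82998024 = 0.1134


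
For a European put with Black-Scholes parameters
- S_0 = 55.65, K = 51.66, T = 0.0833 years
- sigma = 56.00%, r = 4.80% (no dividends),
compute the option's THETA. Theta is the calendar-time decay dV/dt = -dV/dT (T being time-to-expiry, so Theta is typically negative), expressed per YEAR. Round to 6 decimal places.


d1 = 0.5658636413; d2 = 0.4042379007
phi(d1) = 0.3399219103; exp(-qT) = 1.0000000000; exp(-rT) = 0.9960095830
Theta = -S*exp(-qT)*phi(d1)*sigma/(2*sqrt(T)) + r*K*exp(-rT)*N(-d2) - q*S*exp(-qT)*N(-d1)
N(-d1) = 0.2857432398; N(-d2) = 0.3430188928; sqrt(T) = 0.2886173938
Term 1 = -55.6500 * 1.0000000000 * 0.3399219103 * 0.5600 / (2 * 0.2886173938) = -18.3518503045
Term 2 = 0.0480 * 51.6600 * 0.9960095830 * 0.3430188928 = 0.8471829308
Term 3 = 0 (no dividend yield, q = 0)
Theta = -18.3518503045 + (0.8471829308) + (0.0000000000) = -17.504667

Answer: Theta = -17.504667


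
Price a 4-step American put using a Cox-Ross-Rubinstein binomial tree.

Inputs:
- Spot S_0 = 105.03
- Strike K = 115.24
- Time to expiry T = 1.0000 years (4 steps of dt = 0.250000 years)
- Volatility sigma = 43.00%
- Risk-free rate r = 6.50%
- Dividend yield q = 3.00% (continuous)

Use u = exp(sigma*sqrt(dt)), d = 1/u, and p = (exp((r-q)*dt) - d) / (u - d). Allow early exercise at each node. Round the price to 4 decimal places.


dt = T/N = 0.250000
u = exp(sigma*sqrt(dt)) = 1.239862; d = 1/u = 0.806541
p = (exp((r-q)*dt) - d) / (u - d) = 0.466738
Discount per step: exp(-r*dt) = 0.983881
Stock lattice S(k, i) with i counting down-moves:
  k=0: S(0,0) = 105.0300
  k=1: S(1,0) = 130.2227; S(1,1) = 84.7110
  k=2: S(2,0) = 161.4582; S(2,1) = 105.0300; S(2,2) = 68.3230
  k=3: S(3,0) = 200.1858; S(3,1) = 130.2227; S(3,2) = 84.7110; S(3,3) = 55.1053
  k=4: S(4,0) = 248.2028; S(4,1) = 161.4582; S(4,2) = 105.0300; S(4,3) = 68.3230; S(4,4) = 44.4447
Terminal payoffs V(N, i) = max(K - S_T, 0):
  V(4,0) = 0.000000; V(4,1) = 0.000000; V(4,2) = 10.210000; V(4,3) = 46.917030; V(4,4) = 70.795286
Backward induction: V(k, i) = exp(-r*dt) * [p * V(k+1, i) + (1-p) * V(k+1, i+1)]; then take max(V_cont, immediate exercise) for American.
  V(3,0) = exp(-r*dt) * [p*0.000000 + (1-p)*0.000000] = 0.000000; exercise = 0.000000; V(3,0) = max -> 0.000000
  V(3,1) = exp(-r*dt) * [p*0.000000 + (1-p)*10.210000] = 5.356849; exercise = 0.000000; V(3,1) = max -> 5.356849
  V(3,2) = exp(-r*dt) * [p*10.210000 + (1-p)*46.917030] = 29.304392; exercise = 30.528953; V(3,2) = max -> 30.528953
  V(3,3) = exp(-r*dt) * [p*46.917030 + (1-p)*70.795286] = 58.688920; exercise = 60.134693; V(3,3) = max -> 60.134693
  V(2,0) = exp(-r*dt) * [p*0.000000 + (1-p)*5.356849] = 2.810561; exercise = 0.000000; V(2,0) = max -> 2.810561
  V(2,1) = exp(-r*dt) * [p*5.356849 + (1-p)*30.528953] = 18.477473; exercise = 10.210000; V(2,1) = max -> 18.477473
  V(2,2) = exp(-r*dt) * [p*30.528953 + (1-p)*60.134693] = 45.570018; exercise = 46.917030; V(2,2) = max -> 46.917030
  V(1,0) = exp(-r*dt) * [p*2.810561 + (1-p)*18.477473] = 10.985169; exercise = 0.000000; V(1,0) = max -> 10.985169
  V(1,1) = exp(-r*dt) * [p*18.477473 + (1-p)*46.917030] = 33.100935; exercise = 30.528953; V(1,1) = max -> 33.100935
  V(0,0) = exp(-r*dt) * [p*10.985169 + (1-p)*33.100935] = 22.411513; exercise = 10.210000; V(0,0) = max -> 22.411513

Answer: Price = V(0,0) = 22.4115


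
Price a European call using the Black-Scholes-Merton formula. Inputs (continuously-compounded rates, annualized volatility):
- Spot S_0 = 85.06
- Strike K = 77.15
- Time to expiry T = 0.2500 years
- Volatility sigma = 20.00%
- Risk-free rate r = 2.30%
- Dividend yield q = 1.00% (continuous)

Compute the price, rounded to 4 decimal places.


Answer: Price = 8.8007

Derivation:
d1 = (ln(S/K) + (r - q + 0.5*sigma^2) * T) / (sigma * sqrt(T)) = 1.05855311
d2 = d1 - sigma * sqrt(T) = 0.95855311
exp(-rT) = 0.99426650; exp(-qT) = 0.99750312
C = S_0 * exp(-qT) * N(d1) - K * exp(-rT) * N(d2)
N(d1) = 0.85509832; N(d2) = 0.83110804
C = 85.0600 * 0.99750312 * 0.85509832 - 77.1500 * 0.99426650 * 0.83110804 = 8.8007


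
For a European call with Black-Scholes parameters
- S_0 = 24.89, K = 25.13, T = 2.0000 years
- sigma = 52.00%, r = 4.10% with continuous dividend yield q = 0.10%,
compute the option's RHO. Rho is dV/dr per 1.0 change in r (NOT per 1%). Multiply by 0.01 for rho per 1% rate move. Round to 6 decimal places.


d1 = 0.4634320253; d2 = -0.2719590271
phi(d1) = 0.3583220363; exp(-qT) = 0.9980019987; exp(-rT) = 0.9212719587
N(d2) = 0.3928267620
Rho = K*T*exp(-rT)*N(d2) = 25.1300 * 2.0000 * 0.9212719587 * 0.3928267620 = 18.189108

Answer: Rho = 18.189108


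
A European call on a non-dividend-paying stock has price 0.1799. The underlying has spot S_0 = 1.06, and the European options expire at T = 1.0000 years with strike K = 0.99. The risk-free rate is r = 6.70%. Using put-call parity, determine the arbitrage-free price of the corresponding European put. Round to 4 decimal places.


Put-call parity: C - P = S_0 * exp(-qT) - K * exp(-rT).
S_0 * exp(-qT) = 1.0600 * 1.00000000 = 1.06000000
K * exp(-rT) = 0.9900 * 0.93519520 = 0.92584325
P = C - S*exp(-qT) + K*exp(-rT)
P = 0.1799 - 1.06000000 + 0.92584325 = 0.0457

Answer: Put price = 0.0457


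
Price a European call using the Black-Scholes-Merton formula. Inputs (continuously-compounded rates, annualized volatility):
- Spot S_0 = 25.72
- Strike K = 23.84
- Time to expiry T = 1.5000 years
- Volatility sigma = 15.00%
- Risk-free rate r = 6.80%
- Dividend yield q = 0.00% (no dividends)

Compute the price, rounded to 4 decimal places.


Answer: Price = 4.5731

Derivation:
d1 = (ln(S/K) + (r - q + 0.5*sigma^2) * T) / (sigma * sqrt(T)) = 1.06024289
d2 = d1 - sigma * sqrt(T) = 0.87653116
exp(-rT) = 0.90302955; exp(-qT) = 1.00000000
C = S_0 * exp(-qT) * N(d1) - K * exp(-rT) * N(d2)
N(d1) = 0.85548294; N(d2) = 0.80962933
C = 25.7200 * 1.00000000 * 0.85548294 - 23.8400 * 0.90302955 * 0.80962933 = 4.5731


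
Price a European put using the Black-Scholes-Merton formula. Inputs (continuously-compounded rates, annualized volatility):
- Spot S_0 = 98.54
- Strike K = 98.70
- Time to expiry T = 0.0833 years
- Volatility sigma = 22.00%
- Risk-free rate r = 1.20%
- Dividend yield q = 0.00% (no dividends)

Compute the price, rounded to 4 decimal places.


Answer: Price = 2.5273

Derivation:
d1 = (ln(S/K) + (r - q + 0.5*sigma^2) * T) / (sigma * sqrt(T)) = 0.02193956
d2 = d1 - sigma * sqrt(T) = -0.04155626
exp(-rT) = 0.99900090; exp(-qT) = 1.00000000
P = K * exp(-rT) * N(-d2) - S_0 * exp(-qT) * N(-d1)
N(-d1) = 0.49124808; N(-d2) = 0.51657378
P = 98.7000 * 0.99900090 * 0.51657378 - 98.5400 * 1.00000000 * 0.49124808 = 2.5273


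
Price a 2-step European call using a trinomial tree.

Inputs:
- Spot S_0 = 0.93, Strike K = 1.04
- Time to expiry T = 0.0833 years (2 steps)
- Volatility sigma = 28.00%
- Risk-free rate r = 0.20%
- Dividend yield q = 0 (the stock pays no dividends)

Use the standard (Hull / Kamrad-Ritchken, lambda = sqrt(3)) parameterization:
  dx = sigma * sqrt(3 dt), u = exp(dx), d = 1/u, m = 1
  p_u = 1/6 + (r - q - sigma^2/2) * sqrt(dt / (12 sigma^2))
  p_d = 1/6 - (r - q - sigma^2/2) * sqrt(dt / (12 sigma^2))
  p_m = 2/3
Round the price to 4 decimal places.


Answer: Price = V(0,0) = 0.0024

Derivation:
dt = T/N = 0.041650; dx = sigma*sqrt(3*dt) = 0.098975
u = exp(dx) = 1.104039; d = 1/u = 0.905765
p_u = 0.158840, p_m = 0.666667, p_d = 0.174494
Discount per step: exp(-r*dt) = 0.999917
Stock lattice S(k, j) with j the centered position index:
  k=0: S(0,+0) = 0.9300
  k=1: S(1,-1) = 0.8424; S(1,+0) = 0.9300; S(1,+1) = 1.0268
  k=2: S(2,-2) = 0.7630; S(2,-1) = 0.8424; S(2,+0) = 0.9300; S(2,+1) = 1.0268; S(2,+2) = 1.1336
Terminal payoffs V(N, j) = max(S_T - K, 0):
  V(2,-2) = 0.000000; V(2,-1) = 0.000000; V(2,+0) = 0.000000; V(2,+1) = 0.000000; V(2,+2) = 0.093579
Backward induction: V(k, j) = exp(-r*dt) * [p_u * V(k+1, j+1) + p_m * V(k+1, j) + p_d * V(k+1, j-1)]
  V(1,-1) = exp(-r*dt) * [p_u*0.000000 + p_m*0.000000 + p_d*0.000000] = 0.000000
  V(1,+0) = exp(-r*dt) * [p_u*0.000000 + p_m*0.000000 + p_d*0.000000] = 0.000000
  V(1,+1) = exp(-r*dt) * [p_u*0.093579 + p_m*0.000000 + p_d*0.000000] = 0.014863
  V(0,+0) = exp(-r*dt) * [p_u*0.014863 + p_m*0.000000 + p_d*0.000000] = 0.002361


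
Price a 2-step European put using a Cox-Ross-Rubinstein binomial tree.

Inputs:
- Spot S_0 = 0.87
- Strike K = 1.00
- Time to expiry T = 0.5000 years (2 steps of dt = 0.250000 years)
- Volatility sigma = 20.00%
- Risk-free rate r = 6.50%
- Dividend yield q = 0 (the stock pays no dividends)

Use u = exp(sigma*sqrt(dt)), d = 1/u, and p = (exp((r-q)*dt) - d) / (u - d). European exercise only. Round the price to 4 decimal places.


dt = T/N = 0.250000
u = exp(sigma*sqrt(dt)) = 1.105171; d = 1/u = 0.904837
p = (exp((r-q)*dt) - d) / (u - d) = 0.556798
Discount per step: exp(-r*dt) = 0.983881
Stock lattice S(k, i) with i counting down-moves:
  k=0: S(0,0) = 0.8700
  k=1: S(1,0) = 0.9615; S(1,1) = 0.7872
  k=2: S(2,0) = 1.0626; S(2,1) = 0.8700; S(2,2) = 0.7123
Terminal payoffs V(N, i) = max(K - S_T, 0):
  V(2,0) = 0.000000; V(2,1) = 0.130000; V(2,2) = 0.287704
Backward induction: V(k, i) = exp(-r*dt) * [p * V(k+1, i) + (1-p) * V(k+1, i+1)].
  V(1,0) = exp(-r*dt) * [p*0.000000 + (1-p)*0.130000] = 0.056688
  V(1,1) = exp(-r*dt) * [p*0.130000 + (1-p)*0.287704] = 0.196673
  V(0,0) = exp(-r*dt) * [p*0.056688 + (1-p)*0.196673] = 0.116815

Answer: Price = V(0,0) = 0.1168


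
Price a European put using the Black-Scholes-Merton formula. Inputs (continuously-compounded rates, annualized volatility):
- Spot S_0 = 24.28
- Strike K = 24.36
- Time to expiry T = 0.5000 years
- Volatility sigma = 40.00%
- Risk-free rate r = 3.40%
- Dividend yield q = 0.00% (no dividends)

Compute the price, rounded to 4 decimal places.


d1 = (ln(S/K) + (r - q + 0.5*sigma^2) * T) / (sigma * sqrt(T)) = 0.18989538
d2 = d1 - sigma * sqrt(T) = -0.09294734
exp(-rT) = 0.98314368; exp(-qT) = 1.00000000
P = K * exp(-rT) * N(-d2) - S_0 * exp(-qT) * N(-d1)
N(-d1) = 0.42469556; N(-d2) = 0.53702730
P = 24.3600 * 0.98314368 * 0.53702730 - 24.2800 * 1.00000000 * 0.42469556 = 2.5499

Answer: Price = 2.5499


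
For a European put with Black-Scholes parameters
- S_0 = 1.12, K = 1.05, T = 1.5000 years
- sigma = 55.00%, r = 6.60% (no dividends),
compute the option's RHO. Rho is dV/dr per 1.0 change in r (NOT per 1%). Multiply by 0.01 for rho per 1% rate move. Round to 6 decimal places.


Answer: Rho = -0.766704

Derivation:
d1 = 0.5795841912; d2 = -0.0940254881
phi(d1) = 0.3372612419; exp(-qT) = 1.0000000000; exp(-rT) = 0.9057427080
N(-d2) = 0.5374555451
Rho = -K*T*exp(-rT)*N(-d2) = -1.0500 * 1.5000 * 0.9057427080 * 0.5374555451 = -0.766704


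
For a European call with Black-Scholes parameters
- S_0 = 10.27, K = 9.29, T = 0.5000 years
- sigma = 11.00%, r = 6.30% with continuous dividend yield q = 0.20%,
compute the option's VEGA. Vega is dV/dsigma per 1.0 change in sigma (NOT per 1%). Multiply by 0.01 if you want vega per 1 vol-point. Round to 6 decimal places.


Answer: Vega = 0.658940

Derivation:
d1 = 1.7203711425; d2 = 1.6425893966
phi(d1) = 0.0908289722; exp(-qT) = 0.9990004998; exp(-rT) = 0.9689909565
Vega = S * exp(-qT) * phi(d1) * sqrt(T) = 10.2700 * 0.9990004998 * 0.0908289722 * 0.7071067812 = 0.658940


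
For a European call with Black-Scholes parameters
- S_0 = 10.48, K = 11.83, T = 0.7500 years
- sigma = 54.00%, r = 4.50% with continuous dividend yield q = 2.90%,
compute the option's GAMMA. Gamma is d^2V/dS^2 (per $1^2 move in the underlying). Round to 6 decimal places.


Answer: Gamma = 0.079649

Derivation:
d1 = 0.0003849021; d2 = -0.4672688159
phi(d1) = 0.3989422508; exp(-qT) = 0.9784848257; exp(-rT) = 0.9668131777
Gamma = exp(-qT) * phi(d1) / (S * sigma * sqrt(T)) = 0.9784848257 * 0.3989422508 / (10.4800 * 0.5400 * 0.8660254038) = 0.079649


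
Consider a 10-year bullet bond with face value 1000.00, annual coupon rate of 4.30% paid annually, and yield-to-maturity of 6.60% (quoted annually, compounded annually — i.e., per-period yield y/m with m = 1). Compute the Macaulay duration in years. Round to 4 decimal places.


Coupon per period c = face * coupon_rate / m = 43.000000
Periods per year m = 1; per-period yield y/m = 0.066000
Number of cashflows N = 10
Cashflows (t years, CF_t, discount factor 1/(1+y/m)^(m*t), PV):
  t = 1.0000: CF_t = 43.000000, DF = 0.938086, PV = 40.337711
  t = 2.0000: CF_t = 43.000000, DF = 0.880006, PV = 37.840254
  t = 3.0000: CF_t = 43.000000, DF = 0.825521, PV = 35.497424
  t = 4.0000: CF_t = 43.000000, DF = 0.774410, PV = 33.299648
  t = 5.0000: CF_t = 43.000000, DF = 0.726464, PV = 31.237943
  t = 6.0000: CF_t = 43.000000, DF = 0.681486, PV = 29.303887
  t = 7.0000: CF_t = 43.000000, DF = 0.639292, PV = 27.489575
  t = 8.0000: CF_t = 43.000000, DF = 0.599711, PV = 25.787594
  t = 9.0000: CF_t = 43.000000, DF = 0.562581, PV = 24.190988
  t = 10.0000: CF_t = 1043.000000, DF = 0.527750, PV = 550.442884
Price P = sum_t PV_t = 835.427908
Macaulay numerator sum_t t * PV_t:
  t * PV_t at t = 1.0000: 40.337711
  t * PV_t at t = 2.0000: 75.680509
  t * PV_t at t = 3.0000: 106.492273
  t * PV_t at t = 4.0000: 133.198590
  t * PV_t at t = 5.0000: 156.189716
  t * PV_t at t = 6.0000: 175.823321
  t * PV_t at t = 7.0000: 192.427024
  t * PV_t at t = 8.0000: 206.300749
  t * PV_t at t = 9.0000: 217.718896
  t * PV_t at t = 10.0000: 5504.428839
Macaulay duration D = (sum_t t * PV_t) / P = 6808.597627 / 835.427908 = 8.149833

Answer: Macaulay duration = 8.1498 years


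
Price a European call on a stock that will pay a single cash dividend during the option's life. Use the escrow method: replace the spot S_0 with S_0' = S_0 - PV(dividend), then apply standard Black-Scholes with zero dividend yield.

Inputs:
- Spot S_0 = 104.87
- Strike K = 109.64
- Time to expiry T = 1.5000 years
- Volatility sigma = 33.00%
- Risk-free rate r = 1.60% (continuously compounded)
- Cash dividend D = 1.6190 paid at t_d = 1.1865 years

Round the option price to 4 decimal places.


Answer: Price = 15.0269

Derivation:
PV(D) = D * exp(-r * t_d) = 1.6190 * 0.98119506 = 1.58855480
S_0' = S_0 - PV(D) = 104.8700 - 1.58855480 = 103.28144520
d1 = (ln(S_0'/K) + (r + sigma^2/2)*T) / (sigma*sqrt(T)) = 0.11364264
d2 = d1 - sigma*sqrt(T) = -0.29052317
exp(-rT) = 0.97628571
N(d1) = 0.54523946; N(d2) = 0.38570801
C = S_0' * N(d1) - K * exp(-rT) * N(d2) = 103.28144520 * 0.54523946 - 109.6400 * 0.97628571 * 0.38570801 = 15.0269


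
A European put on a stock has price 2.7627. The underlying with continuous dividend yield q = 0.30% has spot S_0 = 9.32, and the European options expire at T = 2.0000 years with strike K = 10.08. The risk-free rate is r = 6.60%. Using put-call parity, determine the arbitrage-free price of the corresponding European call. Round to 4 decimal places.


Put-call parity: C - P = S_0 * exp(-qT) - K * exp(-rT).
S_0 * exp(-qT) = 9.3200 * 0.99401796 = 9.26424742
K * exp(-rT) = 10.0800 * 0.87634100 = 8.83351723
C = P + S*exp(-qT) - K*exp(-rT)
C = 2.7627 + 9.26424742 - 8.83351723 = 3.1934

Answer: Call price = 3.1934


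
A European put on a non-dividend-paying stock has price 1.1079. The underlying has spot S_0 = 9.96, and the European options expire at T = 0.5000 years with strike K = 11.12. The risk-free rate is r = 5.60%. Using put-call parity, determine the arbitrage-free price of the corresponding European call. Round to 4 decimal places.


Put-call parity: C - P = S_0 * exp(-qT) - K * exp(-rT).
S_0 * exp(-qT) = 9.9600 * 1.00000000 = 9.96000000
K * exp(-rT) = 11.1200 * 0.97238837 = 10.81295864
C = P + S*exp(-qT) - K*exp(-rT)
C = 1.1079 + 9.96000000 - 10.81295864 = 0.2549

Answer: Call price = 0.2549


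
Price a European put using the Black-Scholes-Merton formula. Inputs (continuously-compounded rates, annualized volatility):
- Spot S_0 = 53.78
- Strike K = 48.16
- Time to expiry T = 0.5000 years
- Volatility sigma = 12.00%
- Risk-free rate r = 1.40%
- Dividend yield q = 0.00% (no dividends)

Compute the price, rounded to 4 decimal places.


Answer: Price = 0.1636

Derivation:
d1 = (ln(S/K) + (r - q + 0.5*sigma^2) * T) / (sigma * sqrt(T)) = 1.42567871
d2 = d1 - sigma * sqrt(T) = 1.34082589
exp(-rT) = 0.99302444; exp(-qT) = 1.00000000
P = K * exp(-rT) * N(-d2) - S_0 * exp(-qT) * N(-d1)
N(-d1) = 0.07698055; N(-d2) = 0.08998849
P = 48.1600 * 0.99302444 * 0.08998849 - 53.7800 * 1.00000000 * 0.07698055 = 0.1636


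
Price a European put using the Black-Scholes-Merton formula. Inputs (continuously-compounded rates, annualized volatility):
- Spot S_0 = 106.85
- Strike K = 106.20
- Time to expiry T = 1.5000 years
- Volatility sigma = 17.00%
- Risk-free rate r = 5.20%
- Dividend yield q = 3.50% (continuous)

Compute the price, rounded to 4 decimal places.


d1 = (ln(S/K) + (r - q + 0.5*sigma^2) * T) / (sigma * sqrt(T)) = 0.25588462
d2 = d1 - sigma * sqrt(T) = 0.04767799
exp(-rT) = 0.92496443; exp(-qT) = 0.94885432
P = K * exp(-rT) * N(-d2) - S_0 * exp(-qT) * N(-d1)
N(-d1) = 0.39901997; N(-d2) = 0.48098644
P = 106.2000 * 0.92496443 * 0.48098644 - 106.8500 * 0.94885432 * 0.39901997 = 6.7932

Answer: Price = 6.7932


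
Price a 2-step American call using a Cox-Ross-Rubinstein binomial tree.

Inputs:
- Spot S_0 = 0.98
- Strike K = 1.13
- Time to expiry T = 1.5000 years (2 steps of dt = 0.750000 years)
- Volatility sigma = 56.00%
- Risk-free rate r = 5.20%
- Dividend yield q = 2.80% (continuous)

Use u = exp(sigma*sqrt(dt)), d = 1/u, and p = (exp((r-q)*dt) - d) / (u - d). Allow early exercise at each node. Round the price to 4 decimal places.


dt = T/N = 0.750000
u = exp(sigma*sqrt(dt)) = 1.624133; d = 1/u = 0.615713
p = (exp((r-q)*dt) - d) / (u - d) = 0.399090
Discount per step: exp(-r*dt) = 0.961751
Stock lattice S(k, i) with i counting down-moves:
  k=0: S(0,0) = 0.9800
  k=1: S(1,0) = 1.5917; S(1,1) = 0.6034
  k=2: S(2,0) = 2.5851; S(2,1) = 0.9800; S(2,2) = 0.3715
Terminal payoffs V(N, i) = max(S_T - K, 0):
  V(2,0) = 1.455052; V(2,1) = 0.000000; V(2,2) = 0.000000
Backward induction: V(k, i) = exp(-r*dt) * [p * V(k+1, i) + (1-p) * V(k+1, i+1)]; then take max(V_cont, immediate exercise) for American.
  V(1,0) = exp(-r*dt) * [p*1.455052 + (1-p)*0.000000] = 0.558485; exercise = 0.461650; V(1,0) = max -> 0.558485
  V(1,1) = exp(-r*dt) * [p*0.000000 + (1-p)*0.000000] = 0.000000; exercise = 0.000000; V(1,1) = max -> 0.000000
  V(0,0) = exp(-r*dt) * [p*0.558485 + (1-p)*0.000000] = 0.214360; exercise = 0.000000; V(0,0) = max -> 0.214360

Answer: Price = V(0,0) = 0.2144


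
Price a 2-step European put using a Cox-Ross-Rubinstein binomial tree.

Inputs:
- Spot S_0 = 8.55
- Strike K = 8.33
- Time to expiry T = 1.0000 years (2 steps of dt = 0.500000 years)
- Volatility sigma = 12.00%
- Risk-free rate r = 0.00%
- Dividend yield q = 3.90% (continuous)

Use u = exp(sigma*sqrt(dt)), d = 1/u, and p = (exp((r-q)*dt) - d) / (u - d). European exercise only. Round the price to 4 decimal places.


Answer: Price = V(0,0) = 0.4492

Derivation:
dt = T/N = 0.500000
u = exp(sigma*sqrt(dt)) = 1.088557; d = 1/u = 0.918647
p = (exp((r-q)*dt) - d) / (u - d) = 0.365144
Discount per step: exp(-r*dt) = 1.000000
Stock lattice S(k, i) with i counting down-moves:
  k=0: S(0,0) = 8.5500
  k=1: S(1,0) = 9.3072; S(1,1) = 7.8544
  k=2: S(2,0) = 10.1314; S(2,1) = 8.5500; S(2,2) = 7.2155
Terminal payoffs V(N, i) = max(K - S_T, 0):
  V(2,0) = 0.000000; V(2,1) = 0.000000; V(2,2) = 1.114542
Backward induction: V(k, i) = exp(-r*dt) * [p * V(k+1, i) + (1-p) * V(k+1, i+1)].
  V(1,0) = exp(-r*dt) * [p*0.000000 + (1-p)*0.000000] = 0.000000
  V(1,1) = exp(-r*dt) * [p*0.000000 + (1-p)*1.114542] = 0.707574
  V(0,0) = exp(-r*dt) * [p*0.000000 + (1-p)*0.707574] = 0.449207


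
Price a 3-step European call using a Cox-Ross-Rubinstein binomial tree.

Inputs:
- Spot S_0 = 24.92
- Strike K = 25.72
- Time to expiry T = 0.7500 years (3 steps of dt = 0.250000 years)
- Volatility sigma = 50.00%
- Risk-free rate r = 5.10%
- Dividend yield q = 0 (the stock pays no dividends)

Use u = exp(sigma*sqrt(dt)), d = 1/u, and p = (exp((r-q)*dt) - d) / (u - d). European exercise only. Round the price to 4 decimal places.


Answer: Price = V(0,0) = 4.6742

Derivation:
dt = T/N = 0.250000
u = exp(sigma*sqrt(dt)) = 1.284025; d = 1/u = 0.778801
p = (exp((r-q)*dt) - d) / (u - d) = 0.463221
Discount per step: exp(-r*dt) = 0.987331
Stock lattice S(k, i) with i counting down-moves:
  k=0: S(0,0) = 24.9200
  k=1: S(1,0) = 31.9979; S(1,1) = 19.4077
  k=2: S(2,0) = 41.0861; S(2,1) = 24.9200; S(2,2) = 15.1147
  k=3: S(3,0) = 52.7556; S(3,1) = 31.9979; S(3,2) = 19.4077; S(3,3) = 11.7714
Terminal payoffs V(N, i) = max(S_T - K, 0):
  V(3,0) = 27.035640; V(3,1) = 6.277913; V(3,2) = 0.000000; V(3,3) = 0.000000
Backward induction: V(k, i) = exp(-r*dt) * [p * V(k+1, i) + (1-p) * V(k+1, i+1)].
  V(2,0) = exp(-r*dt) * [p*27.035640 + (1-p)*6.277913] = 15.691982
  V(2,1) = exp(-r*dt) * [p*6.277913 + (1-p)*0.000000] = 2.871221
  V(2,2) = exp(-r*dt) * [p*0.000000 + (1-p)*0.000000] = 0.000000
  V(1,0) = exp(-r*dt) * [p*15.691982 + (1-p)*2.871221] = 8.698456
  V(1,1) = exp(-r*dt) * [p*2.871221 + (1-p)*0.000000] = 1.313161
  V(0,0) = exp(-r*dt) * [p*8.698456 + (1-p)*1.313161] = 4.674210


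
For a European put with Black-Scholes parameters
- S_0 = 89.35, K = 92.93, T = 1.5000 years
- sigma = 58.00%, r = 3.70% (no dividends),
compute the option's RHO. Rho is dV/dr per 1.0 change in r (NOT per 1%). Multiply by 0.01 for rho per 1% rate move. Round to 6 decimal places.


d1 = 0.3780023290; d2 = -0.3323496964
phi(d1) = 0.3714349936; exp(-qT) = 1.0000000000; exp(-rT) = 0.9460120237
N(-d2) = 0.6301873909
Rho = -K*T*exp(-rT)*N(-d2) = -92.9300 * 1.5000 * 0.9460120237 * 0.6301873909 = -83.102399

Answer: Rho = -83.102399


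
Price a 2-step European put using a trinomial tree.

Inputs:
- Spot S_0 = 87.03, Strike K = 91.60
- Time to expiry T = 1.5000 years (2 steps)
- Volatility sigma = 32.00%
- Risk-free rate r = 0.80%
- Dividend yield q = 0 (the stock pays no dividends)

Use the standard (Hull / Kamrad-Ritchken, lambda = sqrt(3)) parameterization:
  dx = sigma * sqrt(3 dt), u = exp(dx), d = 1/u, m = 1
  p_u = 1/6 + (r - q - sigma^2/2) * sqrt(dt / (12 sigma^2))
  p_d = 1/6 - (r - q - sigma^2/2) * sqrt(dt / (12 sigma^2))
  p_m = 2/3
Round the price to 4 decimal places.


dt = T/N = 0.750000; dx = sigma*sqrt(3*dt) = 0.480000
u = exp(dx) = 1.616074; d = 1/u = 0.618783
p_u = 0.132917, p_m = 0.666667, p_d = 0.200417
Discount per step: exp(-r*dt) = 0.994018
Stock lattice S(k, j) with j the centered position index:
  k=0: S(0,+0) = 87.0300
  k=1: S(1,-1) = 53.8527; S(1,+0) = 87.0300; S(1,+1) = 140.6470
  k=2: S(2,-2) = 33.3232; S(2,-1) = 53.8527; S(2,+0) = 87.0300; S(2,+1) = 140.6470; S(2,+2) = 227.2959
Terminal payoffs V(N, j) = max(K - S_T, 0):
  V(2,-2) = 58.276832; V(2,-1) = 37.747281; V(2,+0) = 4.570000; V(2,+1) = 0.000000; V(2,+2) = 0.000000
Backward induction: V(k, j) = exp(-r*dt) * [p_u * V(k+1, j+1) + p_m * V(k+1, j) + p_d * V(k+1, j-1)]
  V(1,-1) = exp(-r*dt) * [p_u*4.570000 + p_m*37.747281 + p_d*58.276832] = 37.227893
  V(1,+0) = exp(-r*dt) * [p_u*0.000000 + p_m*4.570000 + p_d*37.747281] = 10.548371
  V(1,+1) = exp(-r*dt) * [p_u*0.000000 + p_m*0.000000 + p_d*4.570000] = 0.910425
  V(0,+0) = exp(-r*dt) * [p_u*0.910425 + p_m*10.548371 + p_d*37.227893] = 14.526924

Answer: Price = V(0,0) = 14.5269


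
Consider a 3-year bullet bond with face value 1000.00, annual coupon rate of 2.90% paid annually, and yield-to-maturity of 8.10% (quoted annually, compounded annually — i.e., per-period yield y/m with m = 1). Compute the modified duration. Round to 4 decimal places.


Coupon per period c = face * coupon_rate / m = 29.000000
Periods per year m = 1; per-period yield y/m = 0.081000
Number of cashflows N = 3
Cashflows (t years, CF_t, discount factor 1/(1+y/m)^(m*t), PV):
  t = 1.0000: CF_t = 29.000000, DF = 0.925069, PV = 26.827012
  t = 2.0000: CF_t = 29.000000, DF = 0.855753, PV = 24.816847
  t = 3.0000: CF_t = 1029.000000, DF = 0.791631, PV = 814.588534
Price P = sum_t PV_t = 866.232394
First compute Macaulay numerator sum_t t * PV_t:
  t * PV_t at t = 1.0000: 26.827012
  t * PV_t at t = 2.0000: 49.633695
  t * PV_t at t = 3.0000: 2443.765603
Macaulay duration D = 2520.226310 / 866.232394 = 2.909411
Modified duration = D / (1 + y/m) = 2.909411 / (1 + 0.081000) = 2.691407

Answer: Modified duration = 2.6914


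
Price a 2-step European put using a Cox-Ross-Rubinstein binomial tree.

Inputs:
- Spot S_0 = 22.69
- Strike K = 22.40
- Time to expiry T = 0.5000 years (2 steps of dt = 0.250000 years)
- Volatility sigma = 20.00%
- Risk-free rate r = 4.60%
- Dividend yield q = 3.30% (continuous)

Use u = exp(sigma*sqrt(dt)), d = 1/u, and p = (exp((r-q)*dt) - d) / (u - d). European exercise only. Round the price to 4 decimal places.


dt = T/N = 0.250000
u = exp(sigma*sqrt(dt)) = 1.105171; d = 1/u = 0.904837
p = (exp((r-q)*dt) - d) / (u - d) = 0.491270
Discount per step: exp(-r*dt) = 0.988566
Stock lattice S(k, i) with i counting down-moves:
  k=0: S(0,0) = 22.6900
  k=1: S(1,0) = 25.0763; S(1,1) = 20.5308
  k=2: S(2,0) = 27.7136; S(2,1) = 22.6900; S(2,2) = 18.5770
Terminal payoffs V(N, i) = max(K - S_T, 0):
  V(2,0) = 0.000000; V(2,1) = 0.000000; V(2,2) = 3.822999
Backward induction: V(k, i) = exp(-r*dt) * [p * V(k+1, i) + (1-p) * V(k+1, i+1)].
  V(1,0) = exp(-r*dt) * [p*0.000000 + (1-p)*0.000000] = 0.000000
  V(1,1) = exp(-r*dt) * [p*0.000000 + (1-p)*3.822999] = 1.922636
  V(0,0) = exp(-r*dt) * [p*0.000000 + (1-p)*1.922636] = 0.966919

Answer: Price = V(0,0) = 0.9669


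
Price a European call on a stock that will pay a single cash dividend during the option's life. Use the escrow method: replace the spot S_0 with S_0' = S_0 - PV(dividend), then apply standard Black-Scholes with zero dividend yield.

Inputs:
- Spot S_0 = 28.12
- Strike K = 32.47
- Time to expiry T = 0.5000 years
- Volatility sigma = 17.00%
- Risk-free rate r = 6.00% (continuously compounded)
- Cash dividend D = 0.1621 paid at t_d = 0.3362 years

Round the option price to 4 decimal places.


PV(D) = D * exp(-r * t_d) = 0.1621 * 0.98003009 = 0.15886288
S_0' = S_0 - PV(D) = 28.1200 - 0.15886288 = 27.96113712
d1 = (ln(S_0'/K) + (r + sigma^2/2)*T) / (sigma*sqrt(T)) = -0.93401319
d2 = d1 - sigma*sqrt(T) = -1.05422134
exp(-rT) = 0.97044553
N(d1) = 0.17514855; N(d2) = 0.14589080
C = S_0' * N(d1) - K * exp(-rT) * N(d2) = 27.96113712 * 0.17514855 - 32.4700 * 0.97044553 * 0.14589080 = 0.3003

Answer: Price = 0.3003


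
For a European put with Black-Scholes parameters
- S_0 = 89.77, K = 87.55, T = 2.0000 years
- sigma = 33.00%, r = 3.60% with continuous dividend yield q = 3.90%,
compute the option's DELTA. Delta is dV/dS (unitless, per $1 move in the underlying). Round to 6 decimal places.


Answer: Delta = -0.362574

Derivation:
d1 = 0.2741448385; d2 = -0.1925456371
phi(d1) = 0.3842291232; exp(-qT) = 0.9249644265; exp(-rT) = 0.9305308958
N(-d1) = 0.3919866586
Delta = -exp(-qT) * N(-d1) = -0.9249644265 * 0.3919866586 = -0.362574


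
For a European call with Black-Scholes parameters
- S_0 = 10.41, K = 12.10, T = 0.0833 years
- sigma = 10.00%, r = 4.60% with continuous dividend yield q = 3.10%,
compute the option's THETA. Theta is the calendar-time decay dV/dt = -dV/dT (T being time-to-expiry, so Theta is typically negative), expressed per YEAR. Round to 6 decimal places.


Answer: Theta = -0.000001

Derivation:
d1 = -5.1546640353; d2 = -5.1835257747
phi(d1) = 0.0000006779; exp(-qT) = 0.9974210313; exp(-rT) = 0.9961755320
Theta = -S*exp(-qT)*phi(d1)*sigma/(2*sqrt(T)) - r*K*exp(-rT)*N(d2) + q*S*exp(-qT)*N(d1)
N(d1) = 0.0000001270; N(d2) = 0.0000001089; sqrt(T) = 0.2886173938
Term 1 = -10.4100 * 0.9974210313 * 0.0000006779 * 0.1000 / (2 * 0.2886173938) = -0.0000012194
Term 2 = -0.0460 * 12.1000 * 0.9961755320 * 0.0000001089 = -0.0000000604
Term 3 = 0.0310 * 10.4100 * 0.9974210313 * 0.0000001270 = 0.0000000409
Theta = -0.0000012194 + (-0.0000000604) + (0.0000000409) = -0.000001


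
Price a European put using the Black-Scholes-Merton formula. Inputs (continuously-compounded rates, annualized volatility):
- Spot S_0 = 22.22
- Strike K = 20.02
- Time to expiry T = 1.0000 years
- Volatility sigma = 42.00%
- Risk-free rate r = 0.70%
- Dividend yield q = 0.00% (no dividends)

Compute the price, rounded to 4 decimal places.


Answer: Price = 2.4517

Derivation:
d1 = (ln(S/K) + (r - q + 0.5*sigma^2) * T) / (sigma * sqrt(T)) = 0.47490717
d2 = d1 - sigma * sqrt(T) = 0.05490717
exp(-rT) = 0.99302444; exp(-qT) = 1.00000000
P = K * exp(-rT) * N(-d2) - S_0 * exp(-qT) * N(-d1)
N(-d1) = 0.31742657; N(-d2) = 0.47810621
P = 20.0200 * 0.99302444 * 0.47810621 - 22.2200 * 1.00000000 * 0.31742657 = 2.4517


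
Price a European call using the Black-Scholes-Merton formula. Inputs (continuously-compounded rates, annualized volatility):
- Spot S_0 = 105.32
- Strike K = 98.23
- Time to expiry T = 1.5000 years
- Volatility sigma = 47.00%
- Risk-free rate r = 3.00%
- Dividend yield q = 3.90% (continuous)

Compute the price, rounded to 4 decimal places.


d1 = (ln(S/K) + (r - q + 0.5*sigma^2) * T) / (sigma * sqrt(T)) = 0.38543271
d2 = d1 - sigma * sqrt(T) = -0.19019738
exp(-rT) = 0.95599748; exp(-qT) = 0.94317824
C = S_0 * exp(-qT) * N(d1) - K * exp(-rT) * N(d2)
N(d1) = 0.65004158; N(d2) = 0.42457723
C = 105.3200 * 0.94317824 * 0.65004158 - 98.2300 * 0.95599748 * 0.42457723 = 24.7012

Answer: Price = 24.7012


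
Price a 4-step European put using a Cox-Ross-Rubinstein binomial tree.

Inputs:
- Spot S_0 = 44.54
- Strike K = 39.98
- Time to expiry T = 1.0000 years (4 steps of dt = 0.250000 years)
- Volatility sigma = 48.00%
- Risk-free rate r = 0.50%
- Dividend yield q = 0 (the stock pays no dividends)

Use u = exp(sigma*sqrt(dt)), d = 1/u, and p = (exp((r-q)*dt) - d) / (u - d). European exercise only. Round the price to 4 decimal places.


Answer: Price = V(0,0) = 5.9834

Derivation:
dt = T/N = 0.250000
u = exp(sigma*sqrt(dt)) = 1.271249; d = 1/u = 0.786628
p = (exp((r-q)*dt) - d) / (u - d) = 0.442867
Discount per step: exp(-r*dt) = 0.998751
Stock lattice S(k, i) with i counting down-moves:
  k=0: S(0,0) = 44.5400
  k=1: S(1,0) = 56.6214; S(1,1) = 35.0364
  k=2: S(2,0) = 71.9800; S(2,1) = 44.5400; S(2,2) = 27.5606
  k=3: S(3,0) = 91.5045; S(3,1) = 56.6214; S(3,2) = 35.0364; S(3,3) = 21.6799
  k=4: S(4,0) = 116.3250; S(4,1) = 71.9800; S(4,2) = 44.5400; S(4,3) = 27.5606; S(4,4) = 17.0540
Terminal payoffs V(N, i) = max(K - S_T, 0):
  V(4,0) = 0.000000; V(4,1) = 0.000000; V(4,2) = 0.000000; V(4,3) = 12.419388; V(4,4) = 22.925951
Backward induction: V(k, i) = exp(-r*dt) * [p * V(k+1, i) + (1-p) * V(k+1, i+1)].
  V(3,0) = exp(-r*dt) * [p*0.000000 + (1-p)*0.000000] = 0.000000
  V(3,1) = exp(-r*dt) * [p*0.000000 + (1-p)*0.000000] = 0.000000
  V(3,2) = exp(-r*dt) * [p*0.000000 + (1-p)*12.419388] = 6.910603
  V(3,3) = exp(-r*dt) * [p*12.419388 + (1-p)*22.925951] = 18.250111
  V(2,0) = exp(-r*dt) * [p*0.000000 + (1-p)*0.000000] = 0.000000
  V(2,1) = exp(-r*dt) * [p*0.000000 + (1-p)*6.910603] = 3.845314
  V(2,2) = exp(-r*dt) * [p*6.910603 + (1-p)*18.250111] = 13.211689
  V(1,0) = exp(-r*dt) * [p*0.000000 + (1-p)*3.845314] = 2.139674
  V(1,1) = exp(-r*dt) * [p*3.845314 + (1-p)*13.211689] = 9.052305
  V(0,0) = exp(-r*dt) * [p*2.139674 + (1-p)*9.052305] = 5.983443


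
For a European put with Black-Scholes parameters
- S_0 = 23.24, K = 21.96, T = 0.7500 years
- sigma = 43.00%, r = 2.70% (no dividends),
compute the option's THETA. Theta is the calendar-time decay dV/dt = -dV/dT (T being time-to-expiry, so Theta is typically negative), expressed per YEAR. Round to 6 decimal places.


Answer: Theta = -1.845107

Derivation:
d1 = 0.3927051012; d2 = 0.0203141776
phi(d1) = 0.3693364797; exp(-qT) = 1.0000000000; exp(-rT) = 0.9799536543
Theta = -S*exp(-qT)*phi(d1)*sigma/(2*sqrt(T)) + r*K*exp(-rT)*N(-d2) - q*S*exp(-qT)*N(-d1)
N(-d1) = 0.3472686513; N(-d2) = 0.4918963730; sqrt(T) = 0.8660254038
Term 1 = -23.2400 * 1.0000000000 * 0.3693364797 * 0.4300 / (2 * 0.8660254038) = -2.1309151514
Term 2 = 0.0270 * 21.9600 * 0.9799536543 * 0.4918963730 = 0.2858085766
Term 3 = 0 (no dividend yield, q = 0)
Theta = -2.1309151514 + (0.2858085766) + (0.0000000000) = -1.845107


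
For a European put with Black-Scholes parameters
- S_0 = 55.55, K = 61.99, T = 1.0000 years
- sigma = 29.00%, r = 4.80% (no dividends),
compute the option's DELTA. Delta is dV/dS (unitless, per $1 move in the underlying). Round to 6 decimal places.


d1 = -0.0677226401; d2 = -0.3577226401
phi(d1) = 0.3980284829; exp(-qT) = 1.0000000000; exp(-rT) = 0.9531337871
N(-d1) = 0.5269967868
Delta = -exp(-qT) * N(-d1) = -1.0000000000 * 0.5269967868 = -0.526997

Answer: Delta = -0.526997


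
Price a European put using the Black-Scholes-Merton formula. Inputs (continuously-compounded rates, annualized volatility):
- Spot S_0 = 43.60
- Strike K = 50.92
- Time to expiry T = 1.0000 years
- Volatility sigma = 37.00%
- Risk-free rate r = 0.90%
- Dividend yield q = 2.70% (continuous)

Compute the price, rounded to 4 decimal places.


d1 = (ln(S/K) + (r - q + 0.5*sigma^2) * T) / (sigma * sqrt(T)) = -0.28310439
d2 = d1 - sigma * sqrt(T) = -0.65310439
exp(-rT) = 0.99104038; exp(-qT) = 0.97336124
P = K * exp(-rT) * N(-d2) - S_0 * exp(-qT) * N(-d1)
N(-d1) = 0.61145159; N(-d2) = 0.74315551
P = 50.9200 * 0.99104038 * 0.74315551 - 43.6000 * 0.97336124 * 0.61145159 = 11.5533

Answer: Price = 11.5533


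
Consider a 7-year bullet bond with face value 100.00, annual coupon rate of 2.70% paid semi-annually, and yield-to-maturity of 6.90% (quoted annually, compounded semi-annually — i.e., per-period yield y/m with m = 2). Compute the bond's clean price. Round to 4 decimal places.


Coupon per period c = face * coupon_rate / m = 1.350000
Periods per year m = 2; per-period yield y/m = 0.034500
Number of cashflows N = 14
Cashflows (t years, CF_t, discount factor 1/(1+y/m)^(m*t), PV):
  t = 0.5000: CF_t = 1.350000, DF = 0.966651, PV = 1.304978
  t = 1.0000: CF_t = 1.350000, DF = 0.934413, PV = 1.261458
  t = 1.5000: CF_t = 1.350000, DF = 0.903251, PV = 1.219389
  t = 2.0000: CF_t = 1.350000, DF = 0.873128, PV = 1.178723
  t = 2.5000: CF_t = 1.350000, DF = 0.844010, PV = 1.139413
  t = 3.0000: CF_t = 1.350000, DF = 0.815863, PV = 1.101415
  t = 3.5000: CF_t = 1.350000, DF = 0.788654, PV = 1.064683
  t = 4.0000: CF_t = 1.350000, DF = 0.762353, PV = 1.029176
  t = 4.5000: CF_t = 1.350000, DF = 0.736929, PV = 0.994854
  t = 5.0000: CF_t = 1.350000, DF = 0.712353, PV = 0.961676
  t = 5.5000: CF_t = 1.350000, DF = 0.688596, PV = 0.929605
  t = 6.0000: CF_t = 1.350000, DF = 0.665632, PV = 0.898603
  t = 6.5000: CF_t = 1.350000, DF = 0.643433, PV = 0.868635
  t = 7.0000: CF_t = 101.350000, DF = 0.621975, PV = 63.037187
Price P = sum_t PV_t = 76.989795

Answer: Price = 76.9898


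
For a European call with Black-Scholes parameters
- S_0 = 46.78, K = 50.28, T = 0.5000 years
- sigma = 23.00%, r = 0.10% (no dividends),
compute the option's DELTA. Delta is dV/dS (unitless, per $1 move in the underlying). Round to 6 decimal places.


d1 = -0.3592509654; d2 = -0.5218855250
phi(d1) = 0.3740113400; exp(-qT) = 1.0000000000; exp(-rT) = 0.9995001250
N(d1) = 0.3597036765
Delta = exp(-qT) * N(d1) = 1.0000000000 * 0.3597036765 = 0.359704

Answer: Delta = 0.359704


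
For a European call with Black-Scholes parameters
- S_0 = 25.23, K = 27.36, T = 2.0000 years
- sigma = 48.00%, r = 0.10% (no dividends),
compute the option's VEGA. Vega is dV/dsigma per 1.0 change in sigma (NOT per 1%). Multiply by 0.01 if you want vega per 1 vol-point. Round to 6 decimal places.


Answer: Vega = 13.885051

Derivation:
d1 = 0.2229620669; d2 = -0.4558604430
phi(d1) = 0.3891483775; exp(-qT) = 1.0000000000; exp(-rT) = 0.9980019987
Vega = S * exp(-qT) * phi(d1) * sqrt(T) = 25.2300 * 1.0000000000 * 0.3891483775 * 1.4142135624 = 13.885051
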